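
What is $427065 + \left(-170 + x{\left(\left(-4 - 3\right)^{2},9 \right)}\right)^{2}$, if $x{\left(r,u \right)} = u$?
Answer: $452986$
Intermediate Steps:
$427065 + \left(-170 + x{\left(\left(-4 - 3\right)^{2},9 \right)}\right)^{2} = 427065 + \left(-170 + 9\right)^{2} = 427065 + \left(-161\right)^{2} = 427065 + 25921 = 452986$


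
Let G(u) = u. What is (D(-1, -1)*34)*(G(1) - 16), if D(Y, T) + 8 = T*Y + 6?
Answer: 510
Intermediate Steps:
D(Y, T) = -2 + T*Y (D(Y, T) = -8 + (T*Y + 6) = -8 + (6 + T*Y) = -2 + T*Y)
(D(-1, -1)*34)*(G(1) - 16) = ((-2 - 1*(-1))*34)*(1 - 16) = ((-2 + 1)*34)*(-15) = -1*34*(-15) = -34*(-15) = 510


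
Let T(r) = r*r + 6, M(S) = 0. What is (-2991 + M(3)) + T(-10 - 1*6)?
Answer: -2729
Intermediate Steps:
T(r) = 6 + r² (T(r) = r² + 6 = 6 + r²)
(-2991 + M(3)) + T(-10 - 1*6) = (-2991 + 0) + (6 + (-10 - 1*6)²) = -2991 + (6 + (-10 - 6)²) = -2991 + (6 + (-16)²) = -2991 + (6 + 256) = -2991 + 262 = -2729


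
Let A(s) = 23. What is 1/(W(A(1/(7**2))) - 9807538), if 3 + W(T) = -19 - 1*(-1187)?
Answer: -1/9806373 ≈ -1.0197e-7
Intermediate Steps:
W(T) = 1165 (W(T) = -3 + (-19 - 1*(-1187)) = -3 + (-19 + 1187) = -3 + 1168 = 1165)
1/(W(A(1/(7**2))) - 9807538) = 1/(1165 - 9807538) = 1/(-9806373) = -1/9806373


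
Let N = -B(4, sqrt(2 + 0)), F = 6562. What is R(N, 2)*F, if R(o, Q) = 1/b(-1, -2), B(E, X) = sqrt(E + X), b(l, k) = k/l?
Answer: 3281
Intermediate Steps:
N = -sqrt(4 + sqrt(2)) (N = -sqrt(4 + sqrt(2 + 0)) = -sqrt(4 + sqrt(2)) ≈ -2.3268)
R(o, Q) = 1/2 (R(o, Q) = 1/(-2/(-1)) = 1/(-2*(-1)) = 1/2)
R(N, 2)*F = (1/2)*6562 = 3281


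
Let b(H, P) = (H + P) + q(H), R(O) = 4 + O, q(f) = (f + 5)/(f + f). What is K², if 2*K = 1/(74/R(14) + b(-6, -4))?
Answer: 324/43681 ≈ 0.0074174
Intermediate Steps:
q(f) = (5 + f)/(2*f) (q(f) = (5 + f)/((2*f)) = (5 + f)*(1/(2*f)) = (5 + f)/(2*f))
b(H, P) = H + P + (5 + H)/(2*H) (b(H, P) = (H + P) + (5 + H)/(2*H) = H + P + (5 + H)/(2*H))
K = -18/209 (K = 1/(2*(74/(4 + 14) + (½ - 6 - 4 + (5/2)/(-6)))) = 1/(2*(74/18 + (½ - 6 - 4 + (5/2)*(-⅙)))) = 1/(2*(74*(1/18) + (½ - 6 - 4 - 5/12))) = 1/(2*(37/9 - 119/12)) = 1/(2*(-209/36)) = (½)*(-36/209) = -18/209 ≈ -0.086124)
K² = (-18/209)² = 324/43681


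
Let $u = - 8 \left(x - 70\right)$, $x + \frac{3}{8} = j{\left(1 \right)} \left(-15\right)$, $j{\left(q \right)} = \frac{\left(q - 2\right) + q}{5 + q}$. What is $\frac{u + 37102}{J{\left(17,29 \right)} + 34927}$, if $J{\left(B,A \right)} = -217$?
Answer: $\frac{2511}{2314} \approx 1.0851$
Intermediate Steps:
$j{\left(q \right)} = \frac{-2 + 2 q}{5 + q}$ ($j{\left(q \right)} = \frac{\left(-2 + q\right) + q}{5 + q} = \frac{-2 + 2 q}{5 + q}$)
$x = - \frac{3}{8}$ ($x = - \frac{3}{8} + \frac{2 \left(-1 + 1\right)}{5 + 1} \left(-15\right) = - \frac{3}{8} + 2 \cdot \frac{1}{6} \cdot 0 \left(-15\right) = - \frac{3}{8} + 0 \left(-15\right) = - \frac{3}{8} + 0 = - \frac{3}{8} \approx -0.375$)
$u = 563$ ($u = - 8 \left(- \frac{3}{8} - 70\right) = \left(-8\right) \left(- \frac{563}{8}\right) = 563$)
$\frac{u + 37102}{J{\left(17,29 \right)} + 34927} = \frac{563 + 37102}{-217 + 34927} = \frac{37665}{34710} = 37665 \cdot \frac{1}{34710} = \frac{2511}{2314}$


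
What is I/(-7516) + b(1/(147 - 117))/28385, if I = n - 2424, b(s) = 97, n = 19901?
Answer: -495355593/213341660 ≈ -2.3219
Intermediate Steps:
I = 17477 (I = 19901 - 2424 = 17477)
I/(-7516) + b(1/(147 - 117))/28385 = 17477/(-7516) + 97/28385 = 17477*(-1/7516) + 97*(1/28385) = -17477/7516 + 97/28385 = -495355593/213341660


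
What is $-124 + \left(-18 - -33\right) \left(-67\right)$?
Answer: $-1129$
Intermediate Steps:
$-124 + \left(-18 - -33\right) \left(-67\right) = -124 + \left(-18 + 33\right) \left(-67\right) = -124 + 15 \left(-67\right) = -124 - 1005 = -1129$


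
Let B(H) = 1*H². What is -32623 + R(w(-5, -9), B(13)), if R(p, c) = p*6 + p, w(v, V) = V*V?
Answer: -32056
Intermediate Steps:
w(v, V) = V²
B(H) = H²
R(p, c) = 7*p (R(p, c) = 6*p + p = 7*p)
-32623 + R(w(-5, -9), B(13)) = -32623 + 7*(-9)² = -32623 + 7*81 = -32623 + 567 = -32056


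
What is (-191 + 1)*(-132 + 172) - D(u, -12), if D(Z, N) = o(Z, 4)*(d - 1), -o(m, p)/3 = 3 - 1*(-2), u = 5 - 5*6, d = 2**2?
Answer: -7555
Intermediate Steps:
d = 4
u = -25 (u = 5 - 30 = -25)
o(m, p) = -15 (o(m, p) = -3*(3 - 1*(-2)) = -3*(3 + 2) = -3*5 = -15)
D(Z, N) = -45 (D(Z, N) = -15*(4 - 1) = -15*3 = -45)
(-191 + 1)*(-132 + 172) - D(u, -12) = (-191 + 1)*(-132 + 172) - 1*(-45) = -190*40 + 45 = -7600 + 45 = -7555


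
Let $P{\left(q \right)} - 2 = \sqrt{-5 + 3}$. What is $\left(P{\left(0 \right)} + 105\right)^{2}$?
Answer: $\left(107 + i \sqrt{2}\right)^{2} \approx 11447.0 + 302.64 i$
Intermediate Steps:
$P{\left(q \right)} = 2 + i \sqrt{2}$ ($P{\left(q \right)} = 2 + \sqrt{-5 + 3} = 2 + \sqrt{-2} = 2 + i \sqrt{2}$)
$\left(P{\left(0 \right)} + 105\right)^{2} = \left(\left(2 + i \sqrt{2}\right) + 105\right)^{2} = \left(107 + i \sqrt{2}\right)^{2}$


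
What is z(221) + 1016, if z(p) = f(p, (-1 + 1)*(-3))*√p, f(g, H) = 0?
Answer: 1016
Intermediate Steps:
z(p) = 0 (z(p) = 0*√p = 0)
z(221) + 1016 = 0 + 1016 = 1016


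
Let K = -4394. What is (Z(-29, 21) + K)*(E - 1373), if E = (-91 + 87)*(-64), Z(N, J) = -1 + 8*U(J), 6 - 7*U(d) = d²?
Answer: 38251665/7 ≈ 5.4645e+6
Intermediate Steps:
U(d) = 6/7 - d²/7
Z(N, J) = 41/7 - 8*J²/7 (Z(N, J) = -1 + 8*(6/7 - J²/7) = -1 + (48/7 - 8*J²/7) = 41/7 - 8*J²/7)
E = 256 (E = -4*(-64) = 256)
(Z(-29, 21) + K)*(E - 1373) = ((41/7 - 8/7*21²) - 4394)*(256 - 1373) = ((41/7 - 8/7*441) - 4394)*(-1117) = ((41/7 - 504) - 4394)*(-1117) = (-3487/7 - 4394)*(-1117) = -34245/7*(-1117) = 38251665/7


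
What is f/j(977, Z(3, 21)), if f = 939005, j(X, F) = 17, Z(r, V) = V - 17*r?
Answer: 939005/17 ≈ 55236.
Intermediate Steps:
f/j(977, Z(3, 21)) = 939005/17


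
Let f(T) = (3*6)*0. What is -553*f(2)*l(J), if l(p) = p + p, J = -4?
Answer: 0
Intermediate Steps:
f(T) = 0 (f(T) = 18*0 = 0)
l(p) = 2*p
-553*f(2)*l(J) = -0*2*(-4) = -0*(-8) = -553*0 = 0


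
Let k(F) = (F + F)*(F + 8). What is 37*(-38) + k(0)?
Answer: -1406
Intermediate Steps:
k(F) = 2*F*(8 + F) (k(F) = (2*F)*(8 + F) = 2*F*(8 + F))
37*(-38) + k(0) = 37*(-38) + 2*0*(8 + 0) = -1406 + 2*0*8 = -1406 + 0 = -1406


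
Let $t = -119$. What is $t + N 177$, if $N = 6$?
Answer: $943$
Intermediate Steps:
$t + N 177 = -119 + 6 \cdot 177 = -119 + 1062 = 943$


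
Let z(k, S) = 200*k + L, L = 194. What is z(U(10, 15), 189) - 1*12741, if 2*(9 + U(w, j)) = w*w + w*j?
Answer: 10653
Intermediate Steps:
U(w, j) = -9 + w²/2 + j*w/2 (U(w, j) = -9 + (w*w + w*j)/2 = -9 + (w² + j*w)/2 = -9 + (w²/2 + j*w/2) = -9 + w²/2 + j*w/2)
z(k, S) = 194 + 200*k (z(k, S) = 200*k + 194 = 194 + 200*k)
z(U(10, 15), 189) - 1*12741 = (194 + 200*(-9 + (½)*10² + (½)*15*10)) - 1*12741 = (194 + 200*(-9 + (½)*100 + 75)) - 12741 = (194 + 200*(-9 + 50 + 75)) - 12741 = (194 + 200*116) - 12741 = (194 + 23200) - 12741 = 23394 - 12741 = 10653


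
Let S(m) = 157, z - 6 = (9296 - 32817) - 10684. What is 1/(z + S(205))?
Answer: -1/34042 ≈ -2.9375e-5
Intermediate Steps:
z = -34199 (z = 6 + ((9296 - 32817) - 10684) = 6 + (-23521 - 10684) = 6 - 34205 = -34199)
1/(z + S(205)) = 1/(-34199 + 157) = 1/(-34042) = -1/34042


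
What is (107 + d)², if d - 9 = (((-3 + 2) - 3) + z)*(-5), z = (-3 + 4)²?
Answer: 17161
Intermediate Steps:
z = 1 (z = 1² = 1)
d = 24 (d = 9 + (((-3 + 2) - 3) + 1)*(-5) = 9 + ((-1 - 3) + 1)*(-5) = 9 + (-4 + 1)*(-5) = 9 - 3*(-5) = 9 + 15 = 24)
(107 + d)² = (107 + 24)² = 131² = 17161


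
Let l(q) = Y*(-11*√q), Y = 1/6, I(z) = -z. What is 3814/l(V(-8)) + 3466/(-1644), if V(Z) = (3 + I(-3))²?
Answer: -3154171/9042 ≈ -348.84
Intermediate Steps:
Y = ⅙ (Y = 1*(⅙) = ⅙ ≈ 0.16667)
V(Z) = 36 (V(Z) = (3 - 1*(-3))² = (3 + 3)² = 6² = 36)
l(q) = -11*√q/6 (l(q) = (-11*√q)/6 = -11*√q/6)
3814/l(V(-8)) + 3466/(-1644) = 3814/((-11*√36/6)) + 3466/(-1644) = 3814/((-11/6*6)) + 3466*(-1/1644) = 3814/(-11) - 1733/822 = 3814*(-1/11) - 1733/822 = -3814/11 - 1733/822 = -3154171/9042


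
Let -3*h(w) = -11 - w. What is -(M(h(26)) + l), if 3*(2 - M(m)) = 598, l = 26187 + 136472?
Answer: -487385/3 ≈ -1.6246e+5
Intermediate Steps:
l = 162659
h(w) = 11/3 + w/3 (h(w) = -(-11 - w)/3 = 11/3 + w/3)
M(m) = -592/3 (M(m) = 2 - ⅓*598 = 2 - 598/3 = -592/3)
-(M(h(26)) + l) = -(-592/3 + 162659) = -1*487385/3 = -487385/3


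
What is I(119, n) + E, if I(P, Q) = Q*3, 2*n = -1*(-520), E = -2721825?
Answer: -2721045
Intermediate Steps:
n = 260 (n = (-1*(-520))/2 = (1/2)*520 = 260)
I(P, Q) = 3*Q
I(119, n) + E = 3*260 - 2721825 = 780 - 2721825 = -2721045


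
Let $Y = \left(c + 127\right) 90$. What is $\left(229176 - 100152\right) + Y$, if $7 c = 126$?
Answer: $142074$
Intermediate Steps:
$c = 18$ ($c = \frac{1}{7} \cdot 126 = 18$)
$Y = 13050$ ($Y = \left(18 + 127\right) 90 = 145 \cdot 90 = 13050$)
$\left(229176 - 100152\right) + Y = \left(229176 - 100152\right) + 13050 = 129024 + 13050 = 142074$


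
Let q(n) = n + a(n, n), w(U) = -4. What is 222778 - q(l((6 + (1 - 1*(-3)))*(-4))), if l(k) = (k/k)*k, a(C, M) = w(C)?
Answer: 222822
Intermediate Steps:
a(C, M) = -4
l(k) = k (l(k) = 1*k = k)
q(n) = -4 + n (q(n) = n - 4 = -4 + n)
222778 - q(l((6 + (1 - 1*(-3)))*(-4))) = 222778 - (-4 + (6 + (1 - 1*(-3)))*(-4)) = 222778 - (-4 + (6 + (1 + 3))*(-4)) = 222778 - (-4 + (6 + 4)*(-4)) = 222778 - (-4 + 10*(-4)) = 222778 - (-4 - 40) = 222778 - 1*(-44) = 222778 + 44 = 222822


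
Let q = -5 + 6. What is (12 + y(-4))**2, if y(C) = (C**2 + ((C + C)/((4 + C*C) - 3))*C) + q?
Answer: 275625/289 ≈ 953.72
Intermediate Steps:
q = 1
y(C) = 1 + C**2 + 2*C**2/(1 + C**2) (y(C) = (C**2 + ((C + C)/((4 + C*C) - 3))*C) + 1 = (C**2 + ((2*C)/((4 + C**2) - 3))*C) + 1 = (C**2 + ((2*C)/(1 + C**2))*C) + 1 = (C**2 + (2*C/(1 + C**2))*C) + 1 = (C**2 + 2*C**2/(1 + C**2)) + 1 = 1 + C**2 + 2*C**2/(1 + C**2))
(12 + y(-4))**2 = (12 + (1 + (-4)**4 + 4*(-4)**2)/(1 + (-4)**2))**2 = (12 + (1 + 256 + 4*16)/(1 + 16))**2 = (12 + (1 + 256 + 64)/17)**2 = (12 + (1/17)*321)**2 = (12 + 321/17)**2 = (525/17)**2 = 275625/289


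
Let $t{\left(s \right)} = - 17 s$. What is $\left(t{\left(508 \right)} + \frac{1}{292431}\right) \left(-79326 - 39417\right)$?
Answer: $\frac{99959207705815}{97477} \approx 1.0255 \cdot 10^{9}$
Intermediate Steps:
$\left(t{\left(508 \right)} + \frac{1}{292431}\right) \left(-79326 - 39417\right) = \left(\left(-17\right) 508 + \frac{1}{292431}\right) \left(-79326 - 39417\right) = \left(-8636 + \frac{1}{292431}\right) \left(-118743\right) = \left(- \frac{2525434115}{292431}\right) \left(-118743\right) = \frac{99959207705815}{97477}$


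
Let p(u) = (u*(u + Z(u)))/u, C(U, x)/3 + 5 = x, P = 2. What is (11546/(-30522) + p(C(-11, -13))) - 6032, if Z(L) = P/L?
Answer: -835963058/137349 ≈ -6086.4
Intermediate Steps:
C(U, x) = -15 + 3*x
Z(L) = 2/L
p(u) = u + 2/u (p(u) = (u*(u + 2/u))/u = u + 2/u)
(11546/(-30522) + p(C(-11, -13))) - 6032 = (11546/(-30522) + ((-15 + 3*(-13)) + 2/(-15 + 3*(-13)))) - 6032 = (11546*(-1/30522) + ((-15 - 39) + 2/(-15 - 39))) - 6032 = (-5773/15261 + (-54 + 2/(-54))) - 6032 = (-5773/15261 + (-54 + 2*(-1/54))) - 6032 = (-5773/15261 + (-54 - 1/27)) - 6032 = (-5773/15261 - 1459/27) - 6032 = -7473890/137349 - 6032 = -835963058/137349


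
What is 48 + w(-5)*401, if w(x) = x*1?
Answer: -1957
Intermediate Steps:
w(x) = x
48 + w(-5)*401 = 48 - 5*401 = 48 - 2005 = -1957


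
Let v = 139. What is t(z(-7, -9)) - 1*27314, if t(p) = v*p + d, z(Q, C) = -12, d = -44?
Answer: -29026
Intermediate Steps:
t(p) = -44 + 139*p (t(p) = 139*p - 44 = -44 + 139*p)
t(z(-7, -9)) - 1*27314 = (-44 + 139*(-12)) - 1*27314 = (-44 - 1668) - 27314 = -1712 - 27314 = -29026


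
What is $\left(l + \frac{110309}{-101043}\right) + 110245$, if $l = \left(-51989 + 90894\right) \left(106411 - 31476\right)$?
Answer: $\frac{294586462935751}{101043} \approx 2.9155 \cdot 10^{9}$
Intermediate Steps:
$l = 2915346175$ ($l = 38905 \cdot 74935 = 2915346175$)
$\left(l + \frac{110309}{-101043}\right) + 110245 = \left(2915346175 + \frac{110309}{-101043}\right) + 110245 = \left(2915346175 + 110309 \left(- \frac{1}{101043}\right)\right) + 110245 = \left(2915346175 - \frac{110309}{101043}\right) + 110245 = \frac{294575323450216}{101043} + 110245 = \frac{294586462935751}{101043}$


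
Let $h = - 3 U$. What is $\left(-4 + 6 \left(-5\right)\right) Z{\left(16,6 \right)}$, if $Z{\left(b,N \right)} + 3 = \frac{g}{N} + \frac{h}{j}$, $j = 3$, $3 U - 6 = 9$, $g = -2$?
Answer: $\frac{850}{3} \approx 283.33$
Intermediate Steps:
$U = 5$ ($U = 2 + \frac{1}{3} \cdot 9 = 2 + 3 = 5$)
$h = -15$ ($h = \left(-3\right) 5 = -15$)
$Z{\left(b,N \right)} = -8 - \frac{2}{N}$ ($Z{\left(b,N \right)} = -3 - \left(5 + \frac{2}{N}\right) = -8 - \frac{2}{N}$)
$\left(-4 + 6 \left(-5\right)\right) Z{\left(16,6 \right)} = \left(-4 + 6 \left(-5\right)\right) \left(-8 - \frac{2}{6}\right) = \left(-4 - 30\right) \left(-8 - \frac{1}{3}\right) = - 34 \left(-8 - \frac{1}{3}\right) = \left(-34\right) \left(- \frac{25}{3}\right) = \frac{850}{3}$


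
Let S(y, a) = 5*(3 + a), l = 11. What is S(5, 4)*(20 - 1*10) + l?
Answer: 361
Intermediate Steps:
S(y, a) = 15 + 5*a
S(5, 4)*(20 - 1*10) + l = (15 + 5*4)*(20 - 1*10) + 11 = (15 + 20)*(20 - 10) + 11 = 35*10 + 11 = 350 + 11 = 361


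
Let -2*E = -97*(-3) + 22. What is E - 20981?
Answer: -42275/2 ≈ -21138.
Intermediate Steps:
E = -313/2 (E = -(-97*(-3) + 22)/2 = -(291 + 22)/2 = -½*313 = -313/2 ≈ -156.50)
E - 20981 = -313/2 - 20981 = -42275/2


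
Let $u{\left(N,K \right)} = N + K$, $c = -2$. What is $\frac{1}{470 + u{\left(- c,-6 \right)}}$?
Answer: $\frac{1}{466} \approx 0.0021459$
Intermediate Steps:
$u{\left(N,K \right)} = K + N$
$\frac{1}{470 + u{\left(- c,-6 \right)}} = \frac{1}{470 - 4} = \frac{1}{466}$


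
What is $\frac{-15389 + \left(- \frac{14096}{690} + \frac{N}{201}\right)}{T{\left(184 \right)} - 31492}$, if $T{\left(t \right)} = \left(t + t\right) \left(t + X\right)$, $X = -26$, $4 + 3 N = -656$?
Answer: $- \frac{356214251}{616060980} \approx -0.57821$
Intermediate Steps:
$N = -220$ ($N = - \frac{4}{3} + \frac{1}{3} \left(-656\right) = - \frac{4}{3} - \frac{656}{3} = -220$)
$T{\left(t \right)} = 2 t \left(-26 + t\right)$ ($T{\left(t \right)} = \left(t + t\right) \left(t - 26\right) = 2 t \left(-26 + t\right)$)
$\frac{-15389 + \left(- \frac{14096}{690} + \frac{N}{201}\right)}{T{\left(184 \right)} - 31492} = \frac{-15389 - \left(\frac{220}{201} + \frac{7048}{345}\right)}{2 \cdot 184 \left(-26 + 184\right) - 31492} = \frac{-15389 - \frac{497516}{23115}}{2 \cdot 184 \cdot 158 - 31492} = \frac{-15389 - \frac{497516}{23115}}{58144 - 31492} = \frac{-15389 - \frac{497516}{23115}}{26652} = \left(- \frac{356214251}{23115}\right) \frac{1}{26652} = - \frac{356214251}{616060980}$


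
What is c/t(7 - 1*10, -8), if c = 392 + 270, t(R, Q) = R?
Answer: -662/3 ≈ -220.67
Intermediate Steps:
c = 662
c/t(7 - 1*10, -8) = 662/(7 - 1*10) = 662/(7 - 10) = 662/(-3) = 662*(-⅓) = -662/3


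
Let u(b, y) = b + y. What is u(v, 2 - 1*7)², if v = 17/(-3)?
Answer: 1024/9 ≈ 113.78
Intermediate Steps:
v = -17/3 (v = 17*(-⅓) = -17/3 ≈ -5.6667)
u(v, 2 - 1*7)² = (-17/3 + (2 - 1*7))² = (-17/3 + (2 - 7))² = (-17/3 - 5)² = (-32/3)² = 1024/9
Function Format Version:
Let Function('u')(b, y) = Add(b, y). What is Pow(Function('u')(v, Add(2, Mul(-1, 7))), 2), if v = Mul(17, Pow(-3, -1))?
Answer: Rational(1024, 9) ≈ 113.78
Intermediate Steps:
v = Rational(-17, 3) (v = Mul(17, Rational(-1, 3)) = Rational(-17, 3) ≈ -5.6667)
Pow(Function('u')(v, Add(2, Mul(-1, 7))), 2) = Pow(Add(Rational(-17, 3), Add(2, Mul(-1, 7))), 2) = Pow(Add(Rational(-17, 3), Add(2, -7)), 2) = Pow(Add(Rational(-17, 3), -5), 2) = Pow(Rational(-32, 3), 2) = Rational(1024, 9)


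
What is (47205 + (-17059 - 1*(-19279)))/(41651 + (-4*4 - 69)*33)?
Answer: 49425/38846 ≈ 1.2723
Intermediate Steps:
(47205 + (-17059 - 1*(-19279)))/(41651 + (-4*4 - 69)*33) = (47205 + (-17059 + 19279))/(41651 + (-16 - 69)*33) = (47205 + 2220)/(41651 - 85*33) = 49425/(41651 - 2805) = 49425/38846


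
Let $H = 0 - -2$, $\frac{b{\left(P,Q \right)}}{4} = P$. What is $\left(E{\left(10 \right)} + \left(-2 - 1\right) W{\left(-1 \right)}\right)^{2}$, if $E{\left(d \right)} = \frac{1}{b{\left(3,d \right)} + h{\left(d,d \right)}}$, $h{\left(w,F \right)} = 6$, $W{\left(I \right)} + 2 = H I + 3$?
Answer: $\frac{3025}{324} \approx 9.3364$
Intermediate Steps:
$b{\left(P,Q \right)} = 4 P$
$H = 2$ ($H = 0 + 2 = 2$)
$W{\left(I \right)} = 1 + 2 I$ ($W{\left(I \right)} = -2 + \left(2 I + 3\right) = -2 + \left(3 + 2 I\right) = 1 + 2 I$)
$E{\left(d \right)} = \frac{1}{18}$ ($E{\left(d \right)} = \frac{1}{4 \cdot 3 + 6} = \frac{1}{12 + 6} = \frac{1}{18}$)
$\left(E{\left(10 \right)} + \left(-2 - 1\right) W{\left(-1 \right)}\right)^{2} = \left(\frac{1}{18} + \left(-2 - 1\right) \left(1 + 2 \left(-1\right)\right)\right)^{2} = \left(\frac{1}{18} - 3 \left(1 - 2\right)\right)^{2} = \left(\frac{1}{18} - -3\right)^{2} = \left(\frac{1}{18} + 3\right)^{2} = \left(\frac{55}{18}\right)^{2} = \frac{3025}{324}$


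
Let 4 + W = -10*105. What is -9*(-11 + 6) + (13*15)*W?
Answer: -205485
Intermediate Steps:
W = -1054 (W = -4 - 10*105 = -4 - 1050 = -1054)
-9*(-11 + 6) + (13*15)*W = -9*(-11 + 6) + (13*15)*(-1054) = -9*(-5) + 195*(-1054) = 45 - 205530 = -205485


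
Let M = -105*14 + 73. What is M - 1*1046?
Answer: -2443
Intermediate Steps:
M = -1397 (M = -1470 + 73 = -1397)
M - 1*1046 = -1397 - 1*1046 = -1397 - 1046 = -2443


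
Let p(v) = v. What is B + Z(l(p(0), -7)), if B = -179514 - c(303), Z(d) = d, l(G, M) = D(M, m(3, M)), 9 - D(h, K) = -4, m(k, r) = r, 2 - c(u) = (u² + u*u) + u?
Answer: 4418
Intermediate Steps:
c(u) = 2 - u - 2*u² (c(u) = 2 - ((u² + u*u) + u) = 2 - ((u² + u²) + u) = 2 - (2*u² + u) = 2 - (u + 2*u²) = 2 + (-u - 2*u²) = 2 - u - 2*u²)
D(h, K) = 13 (D(h, K) = 9 - 1*(-4) = 9 + 4 = 13)
l(G, M) = 13
B = 4405 (B = -179514 - (2 - 1*303 - 2*303²) = -179514 - (2 - 303 - 2*91809) = -179514 - (2 - 303 - 183618) = -179514 - 1*(-183919) = -179514 + 183919 = 4405)
B + Z(l(p(0), -7)) = 4405 + 13 = 4418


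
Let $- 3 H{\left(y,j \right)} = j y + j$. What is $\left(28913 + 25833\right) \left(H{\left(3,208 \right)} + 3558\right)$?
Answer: $\frac{538810132}{3} \approx 1.796 \cdot 10^{8}$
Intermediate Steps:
$H{\left(y,j \right)} = - \frac{j}{3} - \frac{j y}{3}$ ($H{\left(y,j \right)} = - \frac{j y + j}{3} = - \frac{j + j y}{3} = - \frac{j}{3} - \frac{j y}{3}$)
$\left(28913 + 25833\right) \left(H{\left(3,208 \right)} + 3558\right) = \left(28913 + 25833\right) \left(\left(- \frac{1}{3}\right) 208 \left(1 + 3\right) + 3558\right) = 54746 \left(\left(- \frac{1}{3}\right) 208 \cdot 4 + 3558\right) = 54746 \left(- \frac{832}{3} + 3558\right) = 54746 \cdot \frac{9842}{3} = \frac{538810132}{3}$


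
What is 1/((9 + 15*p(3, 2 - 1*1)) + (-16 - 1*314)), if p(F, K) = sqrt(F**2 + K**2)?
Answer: -107/33597 - 5*sqrt(10)/33597 ≈ -0.0036554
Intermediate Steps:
1/((9 + 15*p(3, 2 - 1*1)) + (-16 - 1*314)) = 1/((9 + 15*sqrt(3**2 + (2 - 1*1)**2)) + (-16 - 1*314)) = 1/((9 + 15*sqrt(9 + (2 - 1)**2)) + (-16 - 314)) = 1/((9 + 15*sqrt(9 + 1**2)) - 330) = 1/((9 + 15*sqrt(9 + 1)) - 330) = 1/((9 + 15*sqrt(10)) - 330) = 1/(-321 + 15*sqrt(10))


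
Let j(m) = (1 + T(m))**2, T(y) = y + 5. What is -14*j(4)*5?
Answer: -7000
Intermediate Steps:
T(y) = 5 + y
j(m) = (6 + m)**2 (j(m) = (1 + (5 + m))**2 = (6 + m)**2)
-14*j(4)*5 = -14*(6 + 4)**2*5 = -14*10**2*5 = -14*100*5 = -1400*5 = -1*7000 = -7000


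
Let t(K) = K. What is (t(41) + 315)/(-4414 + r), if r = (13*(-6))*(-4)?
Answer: -178/2051 ≈ -0.086787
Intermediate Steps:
r = 312 (r = -78*(-4) = 312)
(t(41) + 315)/(-4414 + r) = (41 + 315)/(-4414 + 312) = 356/(-4102) = 356*(-1/4102) = -178/2051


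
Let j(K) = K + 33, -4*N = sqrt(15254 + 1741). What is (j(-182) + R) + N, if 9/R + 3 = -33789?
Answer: -1678339/11264 - sqrt(16995)/4 ≈ -181.59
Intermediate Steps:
R = -3/11264 (R = 9/(-3 - 33789) = 9/(-33792) = 9*(-1/33792) = -3/11264 ≈ -0.00026633)
N = -sqrt(16995)/4 (N = -sqrt(15254 + 1741)/4 = -sqrt(16995)/4 ≈ -32.591)
j(K) = 33 + K
(j(-182) + R) + N = ((33 - 182) - 3/11264) - sqrt(16995)/4 = (-149 - 3/11264) - sqrt(16995)/4 = -1678339/11264 - sqrt(16995)/4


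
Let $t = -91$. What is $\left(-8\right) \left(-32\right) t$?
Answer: $-23296$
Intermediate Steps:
$\left(-8\right) \left(-32\right) t = \left(-8\right) \left(-32\right) \left(-91\right) = 256 \left(-91\right) = -23296$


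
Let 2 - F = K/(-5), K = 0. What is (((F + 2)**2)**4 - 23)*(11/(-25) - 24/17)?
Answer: -51558731/425 ≈ -1.2131e+5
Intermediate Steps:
F = 2 (F = 2 - 0/(-5) = 2 - 0*(-1)/5 = 2 - 1*0 = 2 + 0 = 2)
(((F + 2)**2)**4 - 23)*(11/(-25) - 24/17) = (((2 + 2)**2)**4 - 23)*(11/(-25) - 24/17) = ((4**2)**4 - 23)*(11*(-1/25) - 24*1/17) = (16**4 - 23)*(-11/25 - 24/17) = (65536 - 23)*(-787/425) = 65513*(-787/425) = -51558731/425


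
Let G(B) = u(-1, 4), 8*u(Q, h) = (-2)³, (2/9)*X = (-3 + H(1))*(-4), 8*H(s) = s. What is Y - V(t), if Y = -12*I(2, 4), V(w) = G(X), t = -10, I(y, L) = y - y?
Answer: 1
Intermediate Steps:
H(s) = s/8
I(y, L) = 0
X = 207/4 (X = 9*((-3 + (⅛)*1)*(-4))/2 = 9*((-3 + ⅛)*(-4))/2 = 9*(-23/8*(-4))/2 = (9/2)*(23/2) = 207/4 ≈ 51.750)
u(Q, h) = -1 (u(Q, h) = (⅛)*(-2)³ = (⅛)*(-8) = -1)
G(B) = -1
V(w) = -1
Y = 0 (Y = -12*0 = 0)
Y - V(t) = 0 - 1*(-1) = 0 + 1 = 1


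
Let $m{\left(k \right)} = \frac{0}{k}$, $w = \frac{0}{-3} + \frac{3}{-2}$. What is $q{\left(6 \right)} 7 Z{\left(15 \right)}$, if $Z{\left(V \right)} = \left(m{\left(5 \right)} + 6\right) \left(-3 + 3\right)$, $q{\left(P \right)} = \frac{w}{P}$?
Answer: $0$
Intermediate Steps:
$w = - \frac{3}{2}$ ($w = 0 \left(- \frac{1}{3}\right) + 3 \left(- \frac{1}{2}\right) = 0 - \frac{3}{2} = - \frac{3}{2} \approx -1.5$)
$m{\left(k \right)} = 0$
$q{\left(P \right)} = - \frac{3}{2 P}$
$Z{\left(V \right)} = 0$ ($Z{\left(V \right)} = \left(0 + 6\right) \left(-3 + 3\right) = 6 \cdot 0 = 0$)
$q{\left(6 \right)} 7 Z{\left(15 \right)} = - \frac{3}{2 \cdot 6} \cdot 7 \cdot 0 = \left(- \frac{3}{2}\right) \frac{1}{6} \cdot 7 \cdot 0 = \left(- \frac{1}{4}\right) 7 \cdot 0 = \left(- \frac{7}{4}\right) 0 = 0$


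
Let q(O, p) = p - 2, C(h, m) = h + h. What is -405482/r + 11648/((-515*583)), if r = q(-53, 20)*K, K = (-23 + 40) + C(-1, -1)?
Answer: -2434941761/1621323 ≈ -1501.8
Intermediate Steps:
C(h, m) = 2*h
q(O, p) = -2 + p
K = 15 (K = (-23 + 40) + 2*(-1) = 17 - 2 = 15)
r = 270 (r = (-2 + 20)*15 = 18*15 = 270)
-405482/r + 11648/((-515*583)) = -405482/270 + 11648/((-515*583)) = -405482*1/270 + 11648/(-300245) = -202741/135 + 11648*(-1/300245) = -202741/135 - 11648/300245 = -2434941761/1621323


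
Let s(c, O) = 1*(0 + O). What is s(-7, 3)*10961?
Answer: 32883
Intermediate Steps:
s(c, O) = O (s(c, O) = 1*O = O)
s(-7, 3)*10961 = 3*10961 = 32883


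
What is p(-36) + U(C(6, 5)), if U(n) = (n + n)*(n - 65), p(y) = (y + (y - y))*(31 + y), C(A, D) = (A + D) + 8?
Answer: -1568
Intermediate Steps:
C(A, D) = 8 + A + D
p(y) = y*(31 + y) (p(y) = (y + 0)*(31 + y) = y*(31 + y))
U(n) = 2*n*(-65 + n) (U(n) = (2*n)*(-65 + n) = 2*n*(-65 + n))
p(-36) + U(C(6, 5)) = -36*(31 - 36) + 2*(8 + 6 + 5)*(-65 + (8 + 6 + 5)) = -36*(-5) + 2*19*(-65 + 19) = 180 + 2*19*(-46) = 180 - 1748 = -1568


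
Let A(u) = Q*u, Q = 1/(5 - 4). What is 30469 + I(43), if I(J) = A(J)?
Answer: 30512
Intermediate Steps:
Q = 1 (Q = 1/1 = 1)
A(u) = u (A(u) = 1*u = u)
I(J) = J
30469 + I(43) = 30469 + 43 = 30512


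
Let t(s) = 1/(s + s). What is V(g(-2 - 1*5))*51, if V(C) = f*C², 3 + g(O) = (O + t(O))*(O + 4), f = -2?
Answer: -3316275/98 ≈ -33840.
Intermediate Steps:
t(s) = 1/(2*s)
g(O) = -3 + (4 + O)*(O + 1/(2*O)) (g(O) = -3 + (O + 1/(2*O))*(O + 4) = -3 + (O + 1/(2*O))*(4 + O) = -3 + (4 + O)*(O + 1/(2*O)))
V(C) = -2*C²
V(g(-2 - 1*5))*51 = -2*(-5/2 + (-2 - 1*5)² + 2/(-2 - 1*5) + 4*(-2 - 1*5))²*51 = -2*(-5/2 + (-2 - 5)² + 2/(-2 - 5) + 4*(-2 - 5))²*51 = -2*(-5/2 + (-7)² + 2/(-7) + 4*(-7))²*51 = -2*(-5/2 + 49 + 2*(-⅐) - 28)²*51 = -2*(-5/2 + 49 - 2/7 - 28)²*51 = -2*(255/14)²*51 = -2*65025/196*51 = -65025/98*51 = -3316275/98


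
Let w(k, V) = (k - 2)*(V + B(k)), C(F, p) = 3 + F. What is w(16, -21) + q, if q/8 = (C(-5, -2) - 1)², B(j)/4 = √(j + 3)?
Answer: -222 + 56*√19 ≈ 22.098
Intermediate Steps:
B(j) = 4*√(3 + j) (B(j) = 4*√(j + 3) = 4*√(3 + j))
w(k, V) = (-2 + k)*(V + 4*√(3 + k)) (w(k, V) = (k - 2)*(V + 4*√(3 + k)) = (-2 + k)*(V + 4*√(3 + k)))
q = 72 (q = 8*((3 - 5) - 1)² = 8*(-2 - 1)² = 8*(-3)² = 8*9 = 72)
w(16, -21) + q = (-8*√(3 + 16) - 2*(-21) - 21*16 + 4*16*√(3 + 16)) + 72 = (-8*√19 + 42 - 336 + 4*16*√19) + 72 = (-8*√19 + 42 - 336 + 64*√19) + 72 = (-294 + 56*√19) + 72 = -222 + 56*√19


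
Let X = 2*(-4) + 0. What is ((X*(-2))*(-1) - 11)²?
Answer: 729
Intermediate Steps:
X = -8 (X = -8 + 0 = -8)
((X*(-2))*(-1) - 11)² = (-8*(-2)*(-1) - 11)² = (16*(-1) - 11)² = (-16 - 11)² = (-27)² = 729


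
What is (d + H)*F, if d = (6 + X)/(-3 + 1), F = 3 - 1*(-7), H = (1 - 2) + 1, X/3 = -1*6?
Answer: 60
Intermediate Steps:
X = -18 (X = 3*(-1*6) = 3*(-6) = -18)
H = 0 (H = -1 + 1 = 0)
F = 10 (F = 3 + 7 = 10)
d = 6 (d = (6 - 18)/(-3 + 1) = -12/(-2) = -12*(-½) = 6)
(d + H)*F = (6 + 0)*10 = 6*10 = 60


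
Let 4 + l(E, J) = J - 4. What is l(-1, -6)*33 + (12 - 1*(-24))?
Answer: -426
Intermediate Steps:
l(E, J) = -8 + J (l(E, J) = -4 + (J - 4) = -4 + (-4 + J) = -8 + J)
l(-1, -6)*33 + (12 - 1*(-24)) = (-8 - 6)*33 + (12 - 1*(-24)) = -14*33 + (12 + 24) = -462 + 36 = -426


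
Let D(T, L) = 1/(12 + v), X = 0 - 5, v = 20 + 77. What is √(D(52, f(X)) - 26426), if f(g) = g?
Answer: I*√313967197/109 ≈ 162.56*I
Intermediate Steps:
v = 97
X = -5
D(T, L) = 1/109 (D(T, L) = 1/(12 + 97) = 1/109)
√(D(52, f(X)) - 26426) = √(1/109 - 26426) = √(-2880433/109) = I*√313967197/109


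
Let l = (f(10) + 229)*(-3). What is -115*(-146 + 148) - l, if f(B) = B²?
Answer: 757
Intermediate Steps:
l = -987 (l = (10² + 229)*(-3) = (100 + 229)*(-3) = 329*(-3) = -987)
-115*(-146 + 148) - l = -115*(-146 + 148) - 1*(-987) = -115*2 + 987 = -230 + 987 = 757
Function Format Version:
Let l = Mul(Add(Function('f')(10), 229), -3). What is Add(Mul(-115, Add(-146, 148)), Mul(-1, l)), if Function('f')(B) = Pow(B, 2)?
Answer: 757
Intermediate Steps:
l = -987 (l = Mul(Add(Pow(10, 2), 229), -3) = Mul(Add(100, 229), -3) = Mul(329, -3) = -987)
Add(Mul(-115, Add(-146, 148)), Mul(-1, l)) = Add(Mul(-115, Add(-146, 148)), Mul(-1, -987)) = Add(Mul(-115, 2), 987) = Add(-230, 987) = 757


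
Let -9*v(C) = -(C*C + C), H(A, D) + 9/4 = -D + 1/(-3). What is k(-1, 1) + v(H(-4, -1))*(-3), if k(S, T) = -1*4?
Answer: -1861/432 ≈ -4.3079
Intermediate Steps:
k(S, T) = -4
H(A, D) = -31/12 - D (H(A, D) = -9/4 + (-D + 1/(-3)) = -9/4 + (-D - ⅓) = -9/4 + (-⅓ - D) = -31/12 - D)
v(C) = C/9 + C²/9 (v(C) = -(-1)*(C*C + C)/9 = -(-1)*(C² + C)/9 = -(-1)*(C + C²)/9 = -(-C - C²)/9 = C/9 + C²/9)
k(-1, 1) + v(H(-4, -1))*(-3) = -4 + ((-31/12 - 1*(-1))*(1 + (-31/12 - 1*(-1)))/9)*(-3) = -4 + ((-31/12 + 1)*(1 + (-31/12 + 1))/9)*(-3) = -4 + ((⅑)*(-19/12)*(1 - 19/12))*(-3) = -4 + ((⅑)*(-19/12)*(-7/12))*(-3) = -4 + (133/1296)*(-3) = -4 - 133/432 = -1861/432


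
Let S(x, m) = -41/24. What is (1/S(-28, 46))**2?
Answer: 576/1681 ≈ 0.34265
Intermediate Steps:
S(x, m) = -41/24 (S(x, m) = -41*1/24 = -41/24)
(1/S(-28, 46))**2 = (1/(-41/24))**2 = (-24/41)**2 = 576/1681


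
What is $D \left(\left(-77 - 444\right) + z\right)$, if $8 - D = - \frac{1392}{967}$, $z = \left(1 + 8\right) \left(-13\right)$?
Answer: $- \frac{5823664}{967} \approx -6022.4$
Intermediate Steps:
$z = -117$ ($z = 9 \left(-13\right) = -117$)
$D = \frac{9128}{967}$ ($D = 8 - - \frac{1392}{967} = 8 + \frac{1392}{967} = \frac{9128}{967} \approx 9.4395$)
$D \left(\left(-77 - 444\right) + z\right) = \frac{9128 \left(\left(-77 - 444\right) - 117\right)}{967} = \frac{9128 \left(-521 - 117\right)}{967} = \frac{9128}{967} \left(-638\right) = - \frac{5823664}{967}$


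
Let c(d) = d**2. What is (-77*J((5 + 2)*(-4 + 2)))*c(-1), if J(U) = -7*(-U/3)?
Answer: 7546/3 ≈ 2515.3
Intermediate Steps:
J(U) = 7*U/3 (J(U) = -(-7)*U/3 = 7*U/3)
(-77*J((5 + 2)*(-4 + 2)))*c(-1) = -539*(5 + 2)*(-4 + 2)/3*(-1)**2 = -539*7*(-2)/3*1 = -539*(-14)/3*1 = -77*(-98/3)*1 = (7546/3)*1 = 7546/3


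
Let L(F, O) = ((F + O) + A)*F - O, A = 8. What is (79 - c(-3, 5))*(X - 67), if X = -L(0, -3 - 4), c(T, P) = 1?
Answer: -5772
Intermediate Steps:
L(F, O) = -O + F*(8 + F + O) (L(F, O) = ((F + O) + 8)*F - O = (8 + F + O)*F - O = F*(8 + F + O) - O = -O + F*(8 + F + O))
X = -7 (X = -(0² - (-3 - 4) + 8*0 + 0*(-3 - 4)) = -(0 - 1*(-7) + 0 + 0*(-7)) = -(0 + 7 + 0 + 0) = -1*7 = -7)
(79 - c(-3, 5))*(X - 67) = (79 - 1*1)*(-7 - 67) = (79 - 1)*(-74) = 78*(-74) = -5772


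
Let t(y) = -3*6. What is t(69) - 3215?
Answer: -3233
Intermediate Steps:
t(y) = -18
t(69) - 3215 = -18 - 3215 = -3233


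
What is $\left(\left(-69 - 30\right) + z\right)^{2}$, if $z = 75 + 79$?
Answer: $3025$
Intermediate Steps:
$z = 154$
$\left(\left(-69 - 30\right) + z\right)^{2} = \left(\left(-69 - 30\right) + 154\right)^{2} = \left(-99 + 154\right)^{2} = 55^{2} = 3025$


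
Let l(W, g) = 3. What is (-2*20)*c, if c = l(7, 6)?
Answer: -120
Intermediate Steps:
c = 3
(-2*20)*c = -2*20*3 = -40*3 = -120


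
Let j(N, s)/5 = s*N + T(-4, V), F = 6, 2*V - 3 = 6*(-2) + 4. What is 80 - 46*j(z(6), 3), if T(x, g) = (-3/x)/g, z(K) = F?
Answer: -3991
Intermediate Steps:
V = -5/2 (V = 3/2 + (6*(-2) + 4)/2 = 3/2 + (-12 + 4)/2 = 3/2 + (½)*(-8) = 3/2 - 4 = -5/2 ≈ -2.5000)
z(K) = 6
T(x, g) = -3/(g*x)
j(N, s) = -3/2 + 5*N*s (j(N, s) = 5*(s*N - 3/(-5/2*(-4))) = 5*(N*s - 3*(-⅖)*(-¼)) = 5*(N*s - 3/10) = 5*(-3/10 + N*s) = -3/2 + 5*N*s)
80 - 46*j(z(6), 3) = 80 - 46*(-3/2 + 5*6*3) = 80 - 46*(-3/2 + 90) = 80 - 46*177/2 = 80 - 4071 = -3991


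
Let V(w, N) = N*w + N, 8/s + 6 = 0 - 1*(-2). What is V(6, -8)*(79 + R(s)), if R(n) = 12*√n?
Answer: -4424 - 672*I*√2 ≈ -4424.0 - 950.35*I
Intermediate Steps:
s = -2 (s = 8/(-6 + (0 - 1*(-2))) = 8/(-6 + (0 + 2)) = 8/(-6 + 2) = 8/(-4) = 8*(-¼) = -2)
V(w, N) = N + N*w
V(6, -8)*(79 + R(s)) = (-8*(1 + 6))*(79 + 12*√(-2)) = (-8*7)*(79 + 12*(I*√2)) = -56*(79 + 12*I*√2) = -4424 - 672*I*√2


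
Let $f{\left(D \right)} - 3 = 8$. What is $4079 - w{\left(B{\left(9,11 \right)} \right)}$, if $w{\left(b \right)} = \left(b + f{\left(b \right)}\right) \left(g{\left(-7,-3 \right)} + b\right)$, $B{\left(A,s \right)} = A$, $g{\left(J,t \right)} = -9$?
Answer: $4079$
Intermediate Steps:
$f{\left(D \right)} = 11$ ($f{\left(D \right)} = 3 + 8 = 11$)
$w{\left(b \right)} = \left(-9 + b\right) \left(11 + b\right)$ ($w{\left(b \right)} = \left(b + 11\right) \left(-9 + b\right) = \left(11 + b\right) \left(-9 + b\right) = \left(-9 + b\right) \left(11 + b\right)$)
$4079 - w{\left(B{\left(9,11 \right)} \right)} = 4079 - \left(-99 + 9^{2} + 2 \cdot 9\right) = 4079 - \left(-99 + 81 + 18\right) = 4079 - 0 = 4079 + 0 = 4079$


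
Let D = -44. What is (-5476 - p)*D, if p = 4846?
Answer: 454168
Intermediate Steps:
(-5476 - p)*D = (-5476 - 1*4846)*(-44) = (-5476 - 4846)*(-44) = -10322*(-44) = 454168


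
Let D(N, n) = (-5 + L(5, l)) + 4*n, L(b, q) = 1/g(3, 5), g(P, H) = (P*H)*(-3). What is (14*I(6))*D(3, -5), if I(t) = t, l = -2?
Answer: -31528/15 ≈ -2101.9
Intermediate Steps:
g(P, H) = -3*H*P (g(P, H) = (H*P)*(-3) = -3*H*P)
L(b, q) = -1/45 (L(b, q) = 1/(-3*5*3) = 1/(-45) = -1/45)
D(N, n) = -226/45 + 4*n (D(N, n) = (-5 - 1/45) + 4*n = -226/45 + 4*n)
(14*I(6))*D(3, -5) = (14*6)*(-226/45 + 4*(-5)) = 84*(-226/45 - 20) = 84*(-1126/45) = -31528/15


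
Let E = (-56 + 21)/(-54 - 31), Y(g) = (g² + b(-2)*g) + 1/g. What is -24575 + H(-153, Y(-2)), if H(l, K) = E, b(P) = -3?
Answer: -417768/17 ≈ -24575.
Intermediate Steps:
Y(g) = 1/g + g² - 3*g (Y(g) = (g² - 3*g) + 1/g = 1/g + g² - 3*g)
E = 7/17 (E = -35/(-85) = -35*(-1/85) = 7/17 ≈ 0.41176)
H(l, K) = 7/17
-24575 + H(-153, Y(-2)) = -24575 + 7/17 = -417768/17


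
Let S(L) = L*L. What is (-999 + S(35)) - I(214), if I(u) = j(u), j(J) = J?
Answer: 12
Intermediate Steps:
I(u) = u
S(L) = L²
(-999 + S(35)) - I(214) = (-999 + 35²) - 1*214 = (-999 + 1225) - 214 = 226 - 214 = 12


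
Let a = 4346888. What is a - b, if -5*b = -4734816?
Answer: 16999624/5 ≈ 3.3999e+6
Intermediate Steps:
b = 4734816/5 (b = -⅕*(-4734816) = 4734816/5 ≈ 9.4696e+5)
a - b = 4346888 - 1*4734816/5 = 4346888 - 4734816/5 = 16999624/5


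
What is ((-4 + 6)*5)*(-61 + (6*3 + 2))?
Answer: -410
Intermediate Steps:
((-4 + 6)*5)*(-61 + (6*3 + 2)) = (2*5)*(-61 + (18 + 2)) = 10*(-61 + 20) = 10*(-41) = -410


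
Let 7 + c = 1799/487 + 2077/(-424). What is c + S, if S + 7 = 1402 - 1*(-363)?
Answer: 361311765/206488 ≈ 1749.8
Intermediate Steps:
c = -1694139/206488 (c = -7 + (1799/487 + 2077/(-424)) = -7 + (1799*(1/487) + 2077*(-1/424)) = -7 + (1799/487 - 2077/424) = -7 - 248723/206488 = -1694139/206488 ≈ -8.2045)
S = 1758 (S = -7 + (1402 - 1*(-363)) = -7 + (1402 + 363) = -7 + 1765 = 1758)
c + S = -1694139/206488 + 1758 = 361311765/206488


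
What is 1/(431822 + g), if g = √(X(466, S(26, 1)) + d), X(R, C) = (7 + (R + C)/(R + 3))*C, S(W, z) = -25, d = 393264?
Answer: 14466037/6246739861720 - √441117749/6246739861720 ≈ 2.3124e-6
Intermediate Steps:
X(R, C) = C*(7 + (C + R)/(3 + R)) (X(R, C) = (7 + (C + R)/(3 + R))*C = C*(7 + (C + R)/(3 + R)))
g = 2*√441117749/67 (g = √(-25*(21 - 25 + 8*466)/(3 + 466) + 393264) = √(-25*(21 - 25 + 3728)/469 + 393264) = √(-25*1/469*3724 + 393264) = √(-13300/67 + 393264) = √(26335388/67) = 2*√441117749/67 ≈ 626.95)
1/(431822 + g) = 1/(431822 + 2*√441117749/67)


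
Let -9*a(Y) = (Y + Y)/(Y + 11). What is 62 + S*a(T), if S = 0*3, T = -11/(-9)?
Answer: 62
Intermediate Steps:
T = 11/9 (T = -11*(-⅑) = 11/9 ≈ 1.2222)
a(Y) = -2*Y/(9*(11 + Y)) (a(Y) = -(Y + Y)/(9*(Y + 11)) = -2*Y/(9*(11 + Y)))
S = 0
62 + S*a(T) = 62 + 0*(-2*11/9/(99 + 9*(11/9))) = 62 + 0*(-2*11/9/(99 + 11)) = 62 + 0*(-2*11/9/110) = 62 + 0*(-2*11/9*1/110) = 62 + 0*(-1/45) = 62 + 0 = 62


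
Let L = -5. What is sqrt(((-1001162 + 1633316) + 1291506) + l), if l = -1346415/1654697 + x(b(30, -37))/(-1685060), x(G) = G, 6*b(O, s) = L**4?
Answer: sqrt(5383916669802374087032790294010)/1672958236092 ≈ 1387.0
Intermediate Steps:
b(O, s) = 625/6 (b(O, s) = (1/6)*(-5)**4 = (1/6)*625 = 625/6)
l = -2722754909005/3345916472184 (l = -1346415/1654697 + (625/6)/(-1685060) = -1346415*1/1654697 + (625/6)*(-1/1685060) = -1346415/1654697 - 125/2022072 = -2722754909005/3345916472184 ≈ -0.81376)
sqrt(((-1001162 + 1633316) + 1291506) + l) = sqrt(((-1001162 + 1633316) + 1291506) - 2722754909005/3345916472184) = sqrt((632154 + 1291506) - 2722754909005/3345916472184) = sqrt(1923660 - 2722754909005/3345916472184) = sqrt(6436402958126564435/3345916472184) = sqrt(5383916669802374087032790294010)/1672958236092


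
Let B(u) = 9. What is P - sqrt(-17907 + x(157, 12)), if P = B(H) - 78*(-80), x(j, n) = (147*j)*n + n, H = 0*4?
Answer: 6249 - sqrt(259053) ≈ 5740.0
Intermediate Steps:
H = 0
x(j, n) = n + 147*j*n (x(j, n) = 147*j*n + n = n + 147*j*n)
P = 6249 (P = 9 - 78*(-80) = 9 + 6240 = 6249)
P - sqrt(-17907 + x(157, 12)) = 6249 - sqrt(-17907 + 12*(1 + 147*157)) = 6249 - sqrt(-17907 + 12*(1 + 23079)) = 6249 - sqrt(-17907 + 12*23080) = 6249 - sqrt(-17907 + 276960) = 6249 - sqrt(259053)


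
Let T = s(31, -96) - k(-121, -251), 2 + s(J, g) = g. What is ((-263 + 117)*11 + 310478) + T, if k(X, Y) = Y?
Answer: 309025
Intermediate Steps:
s(J, g) = -2 + g
T = 153 (T = (-2 - 96) - 1*(-251) = -98 + 251 = 153)
((-263 + 117)*11 + 310478) + T = ((-263 + 117)*11 + 310478) + 153 = (-146*11 + 310478) + 153 = (-1606 + 310478) + 153 = 308872 + 153 = 309025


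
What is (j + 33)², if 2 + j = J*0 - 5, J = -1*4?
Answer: 676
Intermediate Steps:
J = -4
j = -7 (j = -2 + (-4*0 - 5) = -2 + (0 - 5) = -2 - 5 = -7)
(j + 33)² = (-7 + 33)² = 26² = 676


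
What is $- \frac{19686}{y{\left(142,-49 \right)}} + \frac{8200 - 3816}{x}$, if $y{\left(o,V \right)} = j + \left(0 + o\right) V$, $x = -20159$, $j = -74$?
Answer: $\frac{61003631}{23626348} \approx 2.582$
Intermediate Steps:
$y{\left(o,V \right)} = -74 + V o$ ($y{\left(o,V \right)} = -74 + \left(0 + o\right) V = -74 + o V = -74 + V o$)
$- \frac{19686}{y{\left(142,-49 \right)}} + \frac{8200 - 3816}{x} = - \frac{19686}{-74 - 6958} + \frac{8200 - 3816}{-20159} = - \frac{19686}{-74 - 6958} + \left(8200 - 3816\right) \left(- \frac{1}{20159}\right) = - \frac{19686}{-7032} + 4384 \left(- \frac{1}{20159}\right) = \left(-19686\right) \left(- \frac{1}{7032}\right) - \frac{4384}{20159} = \frac{3281}{1172} - \frac{4384}{20159} = \frac{61003631}{23626348}$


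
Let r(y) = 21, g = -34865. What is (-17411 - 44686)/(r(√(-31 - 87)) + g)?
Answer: 62097/34844 ≈ 1.7821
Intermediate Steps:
(-17411 - 44686)/(r(√(-31 - 87)) + g) = (-17411 - 44686)/(21 - 34865) = -62097/(-34844) = -62097*(-1/34844) = 62097/34844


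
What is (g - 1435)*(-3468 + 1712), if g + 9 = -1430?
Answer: 5046744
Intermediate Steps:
g = -1439 (g = -9 - 1430 = -1439)
(g - 1435)*(-3468 + 1712) = (-1439 - 1435)*(-3468 + 1712) = -2874*(-1756) = 5046744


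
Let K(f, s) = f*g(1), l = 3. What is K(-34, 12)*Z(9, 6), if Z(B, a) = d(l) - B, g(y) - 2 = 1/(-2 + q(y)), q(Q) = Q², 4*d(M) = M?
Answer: 561/2 ≈ 280.50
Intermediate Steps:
d(M) = M/4
g(y) = 2 + 1/(-2 + y²)
K(f, s) = f (K(f, s) = f*((-3 + 2*1²)/(-2 + 1²)) = f*((-3 + 2*1)/(-2 + 1)) = f*((-3 + 2)/(-1)) = f*(-1*(-1)) = f*1 = f)
Z(B, a) = ¾ - B (Z(B, a) = (¼)*3 - B = ¾ - B)
K(-34, 12)*Z(9, 6) = -34*(¾ - 1*9) = -34*(¾ - 9) = -34*(-33/4) = 561/2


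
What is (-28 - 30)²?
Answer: 3364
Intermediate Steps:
(-28 - 30)² = (-58)² = 3364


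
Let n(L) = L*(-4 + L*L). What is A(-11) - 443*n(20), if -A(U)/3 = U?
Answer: -3508527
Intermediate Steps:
n(L) = L*(-4 + L²)
A(U) = -3*U
A(-11) - 443*n(20) = -3*(-11) - 8860*(-4 + 20²) = 33 - 8860*(-4 + 400) = 33 - 8860*396 = 33 - 443*7920 = 33 - 3508560 = -3508527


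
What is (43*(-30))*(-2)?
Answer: 2580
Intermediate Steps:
(43*(-30))*(-2) = -1290*(-2) = 2580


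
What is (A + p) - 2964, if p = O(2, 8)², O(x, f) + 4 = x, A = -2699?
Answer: -5659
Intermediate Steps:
O(x, f) = -4 + x
p = 4 (p = (-4 + 2)² = (-2)² = 4)
(A + p) - 2964 = (-2699 + 4) - 2964 = -2695 - 2964 = -5659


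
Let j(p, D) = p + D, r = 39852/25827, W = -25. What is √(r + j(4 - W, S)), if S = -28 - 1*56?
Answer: I*√3961956499/8609 ≈ 7.3114*I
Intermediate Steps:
r = 13284/8609 (r = 39852*(1/25827) = 13284/8609 ≈ 1.5430)
S = -84 (S = -28 - 56 = -84)
j(p, D) = D + p
√(r + j(4 - W, S)) = √(13284/8609 + (-84 + (4 - 1*(-25)))) = √(13284/8609 + (-84 + (4 + 25))) = √(13284/8609 + (-84 + 29)) = √(13284/8609 - 55) = √(-460211/8609) = I*√3961956499/8609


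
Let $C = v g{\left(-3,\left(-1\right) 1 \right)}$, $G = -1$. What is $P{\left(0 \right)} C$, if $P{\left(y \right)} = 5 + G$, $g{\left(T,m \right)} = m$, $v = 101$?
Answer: $-404$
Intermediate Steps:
$C = -101$ ($C = 101 \left(\left(-1\right) 1\right) = 101 \left(-1\right) = -101$)
$P{\left(y \right)} = 4$ ($P{\left(y \right)} = 5 - 1 = 4$)
$P{\left(0 \right)} C = 4 \left(-101\right) = -404$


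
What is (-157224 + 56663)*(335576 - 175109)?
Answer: -16136721987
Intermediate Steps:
(-157224 + 56663)*(335576 - 175109) = -100561*160467 = -16136721987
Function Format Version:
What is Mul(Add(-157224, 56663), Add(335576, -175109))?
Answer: -16136721987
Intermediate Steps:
Mul(Add(-157224, 56663), Add(335576, -175109)) = Mul(-100561, 160467) = -16136721987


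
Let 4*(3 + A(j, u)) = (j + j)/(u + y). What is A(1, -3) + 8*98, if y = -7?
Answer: 15619/20 ≈ 780.95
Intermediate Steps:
A(j, u) = -3 + j/(2*(-7 + u)) (A(j, u) = -3 + ((j + j)/(u - 7))/4 = -3 + ((2*j)/(-7 + u))/4 = -3 + (2*j/(-7 + u))/4 = -3 + j/(2*(-7 + u)))
A(1, -3) + 8*98 = (42 + 1 - 6*(-3))/(2*(-7 - 3)) + 8*98 = (½)*(42 + 1 + 18)/(-10) + 784 = (½)*(-⅒)*61 + 784 = -61/20 + 784 = 15619/20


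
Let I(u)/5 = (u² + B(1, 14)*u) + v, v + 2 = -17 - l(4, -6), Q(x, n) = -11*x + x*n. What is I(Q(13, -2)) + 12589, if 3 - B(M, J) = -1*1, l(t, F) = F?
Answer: 151949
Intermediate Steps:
Q(x, n) = -11*x + n*x
v = -13 (v = -2 + (-17 - 1*(-6)) = -2 + (-17 + 6) = -2 - 11 = -13)
B(M, J) = 4 (B(M, J) = 3 - (-1) = 3 - 1*(-1) = 3 + 1 = 4)
I(u) = -65 + 5*u² + 20*u (I(u) = 5*((u² + 4*u) - 13) = 5*(-13 + u² + 4*u) = -65 + 5*u² + 20*u)
I(Q(13, -2)) + 12589 = (-65 + 5*(13*(-11 - 2))² + 20*(13*(-11 - 2))) + 12589 = (-65 + 5*(13*(-13))² + 20*(13*(-13))) + 12589 = (-65 + 5*(-169)² + 20*(-169)) + 12589 = (-65 + 5*28561 - 3380) + 12589 = (-65 + 142805 - 3380) + 12589 = 139360 + 12589 = 151949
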